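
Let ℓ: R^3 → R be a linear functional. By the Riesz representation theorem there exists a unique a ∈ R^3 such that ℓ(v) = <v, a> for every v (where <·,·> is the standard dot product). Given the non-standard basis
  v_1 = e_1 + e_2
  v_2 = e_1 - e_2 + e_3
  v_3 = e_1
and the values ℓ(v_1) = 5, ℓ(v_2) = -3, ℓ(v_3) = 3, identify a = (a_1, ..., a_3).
a = (3, 2, -4)

Write a = (a_1, ..., a_3) in the standard basis. For each basis vector v_i, ℓ(v_i) = <v_i, a> is a linear equation in the a_j's. Collect the n equations into a matrix system V a = ℓ, where row i of V is v_i (expressed in the standard basis). Since V is invertible (lower-triangular with 1s on the diagonal, up to permutation), solve by back-substitution:
  V =
[[1, 1, 0],
 [1, -1, 1],
 [1, 0, 0]]
  V a = (5, -3, 3)
Solving gives a = (3, 2, -4).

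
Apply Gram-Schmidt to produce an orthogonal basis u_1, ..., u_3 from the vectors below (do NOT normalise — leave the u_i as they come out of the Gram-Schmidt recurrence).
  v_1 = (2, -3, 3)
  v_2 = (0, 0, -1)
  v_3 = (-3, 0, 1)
Orthogonal basis:
  u_1 = (2, -3, 3)
  u_2 = (3/11, -9/22, -13/22)
  u_3 = (-27/13, -18/13, 0)

Apply the Gram-Schmidt recurrence
  u_1 = v_1
  u_i = v_i − Σ_{j<i} ((v_i · u_j) / (u_j · u_j)) · u_j.

Step by step this gives:
  u_1 = (2, -3, 3)
  u_2 = (3/11, -9/22, -13/22)
  u_3 = (-27/13, -18/13, 0)

Orthogonality check:
  u_2 · u_1 = 0 (should be 0)
  u_3 · u_1 = 0 (should be 0)
  u_3 · u_2 = 0 (should be 0)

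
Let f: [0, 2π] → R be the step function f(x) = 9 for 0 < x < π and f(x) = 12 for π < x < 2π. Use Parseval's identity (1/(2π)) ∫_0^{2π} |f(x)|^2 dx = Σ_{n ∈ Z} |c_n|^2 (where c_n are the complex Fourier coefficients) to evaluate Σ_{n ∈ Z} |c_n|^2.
Σ |c_n|^2 = 225/2

Parseval equates the L^2 energy of f (normalised by 1/(2π)) with the ℓ^2 sum of its Fourier coefficients: (1/(2π)) ∫_0^{2π} |f|^2 = Σ |c_n|^2.
Compute the left side: (1/(2π)) [∫_0^π 9^2 dx + ∫_π^{2π} 12^2 dx] = (1/(2π)) · (81π + 144π) = (81 + 144)/2 = 225/2.
So Σ_{n ∈ Z} |c_n|^2 = 225/2.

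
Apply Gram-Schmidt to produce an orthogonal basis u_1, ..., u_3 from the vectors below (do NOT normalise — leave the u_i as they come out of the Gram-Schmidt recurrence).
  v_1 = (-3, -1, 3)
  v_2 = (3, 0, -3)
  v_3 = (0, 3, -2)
Orthogonal basis:
  u_1 = (-3, -1, 3)
  u_2 = (3/19, -18/19, -3/19)
  u_3 = (-1, 0, -1)

Apply the Gram-Schmidt recurrence
  u_1 = v_1
  u_i = v_i − Σ_{j<i} ((v_i · u_j) / (u_j · u_j)) · u_j.

Step by step this gives:
  u_1 = (-3, -1, 3)
  u_2 = (3/19, -18/19, -3/19)
  u_3 = (-1, 0, -1)

Orthogonality check:
  u_2 · u_1 = 0 (should be 0)
  u_3 · u_1 = 0 (should be 0)
  u_3 · u_2 = 0 (should be 0)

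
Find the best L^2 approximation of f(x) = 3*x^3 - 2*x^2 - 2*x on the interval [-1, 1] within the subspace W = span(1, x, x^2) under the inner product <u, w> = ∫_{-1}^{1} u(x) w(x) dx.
g(x) = -2*x^2 - x/5

The best approximation g ∈ W is the orthogonal projection of f onto W. Writing g = a_0 + a_1 x + a_2 x^2, the coefficients solve the normal equations G · a = b where
  G_{ij} = <φ_i, φ_j> and b_i = <f, φ_i>, with φ_0 = 1, φ_1 = x, φ_2 = x^2.
G =
  [2, 0, 2/3]
  [0, 2/3, 0]
  [2/3, 0, 2/5],
b = (-4/3, -2/15, -4/5).
Solving gives a_0 = 0, a_1 = -1/5, a_2 = -2, so
  g(x) = -2*x^2 - x/5.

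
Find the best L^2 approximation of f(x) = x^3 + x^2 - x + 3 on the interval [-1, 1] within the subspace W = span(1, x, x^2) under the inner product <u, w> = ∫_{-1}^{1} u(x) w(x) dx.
g(x) = x^2 - 2*x/5 + 3

The best approximation g ∈ W is the orthogonal projection of f onto W. Writing g = a_0 + a_1 x + a_2 x^2, the coefficients solve the normal equations G · a = b where
  G_{ij} = <φ_i, φ_j> and b_i = <f, φ_i>, with φ_0 = 1, φ_1 = x, φ_2 = x^2.
G =
  [2, 0, 2/3]
  [0, 2/3, 0]
  [2/3, 0, 2/5],
b = (20/3, -4/15, 12/5).
Solving gives a_0 = 3, a_1 = -2/5, a_2 = 1, so
  g(x) = x^2 - 2*x/5 + 3.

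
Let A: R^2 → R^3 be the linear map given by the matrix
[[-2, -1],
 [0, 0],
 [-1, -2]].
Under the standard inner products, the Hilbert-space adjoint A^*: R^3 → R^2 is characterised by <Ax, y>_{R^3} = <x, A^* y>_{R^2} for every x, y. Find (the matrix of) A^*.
A^* = A^T =
[[-2, 0, -1],
 [-1, 0, -2]]

For real matrices with standard dot products, the defining identity <Ax, y> = <x, A^* y> gives (Ax)^T y = x^T (A^*) y, i.e. x^T A^T y = x^T (A^*) y. Since this holds for all x, y, we must have A^* = A^T. Therefore
A^* =
[[-2, 0, -1],
 [-1, 0, -2]].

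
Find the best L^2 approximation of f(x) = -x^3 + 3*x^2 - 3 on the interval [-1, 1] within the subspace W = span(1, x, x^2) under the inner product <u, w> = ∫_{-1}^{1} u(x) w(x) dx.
g(x) = 3*x^2 - 3*x/5 - 3

The best approximation g ∈ W is the orthogonal projection of f onto W. Writing g = a_0 + a_1 x + a_2 x^2, the coefficients solve the normal equations G · a = b where
  G_{ij} = <φ_i, φ_j> and b_i = <f, φ_i>, with φ_0 = 1, φ_1 = x, φ_2 = x^2.
G =
  [2, 0, 2/3]
  [0, 2/3, 0]
  [2/3, 0, 2/5],
b = (-4, -2/5, -4/5).
Solving gives a_0 = -3, a_1 = -3/5, a_2 = 3, so
  g(x) = 3*x^2 - 3*x/5 - 3.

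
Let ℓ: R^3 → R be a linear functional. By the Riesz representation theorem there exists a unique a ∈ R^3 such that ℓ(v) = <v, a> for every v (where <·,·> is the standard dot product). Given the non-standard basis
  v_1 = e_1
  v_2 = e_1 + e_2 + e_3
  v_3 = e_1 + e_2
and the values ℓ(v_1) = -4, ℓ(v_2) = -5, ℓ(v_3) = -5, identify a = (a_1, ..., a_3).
a = (-4, -1, 0)

Write a = (a_1, ..., a_3) in the standard basis. For each basis vector v_i, ℓ(v_i) = <v_i, a> is a linear equation in the a_j's. Collect the n equations into a matrix system V a = ℓ, where row i of V is v_i (expressed in the standard basis). Since V is invertible (lower-triangular with 1s on the diagonal, up to permutation), solve by back-substitution:
  V =
[[1, 0, 0],
 [1, 1, 1],
 [1, 1, 0]]
  V a = (-4, -5, -5)
Solving gives a = (-4, -1, 0).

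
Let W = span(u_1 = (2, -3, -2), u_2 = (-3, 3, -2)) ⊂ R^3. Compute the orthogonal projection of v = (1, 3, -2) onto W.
proj_W(v) = (-323/253, 279/253, -362/253)

Set up U = [u_1 | ... | u_2] ∈ R^(3×2). The projector onto W = col(U) is P = U (U^T U)^(-1) U^T.
Compute U^T U =
  [17, -11]
  [-11, 22],
and U^T v = (-3, 10).
Solve U^T U · c = U^T v for the coefficients: c = (4/23, 137/253). The projection is proj_W(v) = U c.
Check: (v - proj_W(v)) · u_1 = 0  (should be 0).
Check: (v - proj_W(v)) · u_2 = 0  (should be 0).
Result: proj_W(v) = (-323/253, 279/253, -362/253).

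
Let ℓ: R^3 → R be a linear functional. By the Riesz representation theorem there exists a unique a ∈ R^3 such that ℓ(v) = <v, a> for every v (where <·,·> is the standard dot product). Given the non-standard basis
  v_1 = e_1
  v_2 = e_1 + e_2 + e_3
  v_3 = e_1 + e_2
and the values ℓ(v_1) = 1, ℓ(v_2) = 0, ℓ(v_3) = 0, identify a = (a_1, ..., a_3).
a = (1, -1, 0)

Write a = (a_1, ..., a_3) in the standard basis. For each basis vector v_i, ℓ(v_i) = <v_i, a> is a linear equation in the a_j's. Collect the n equations into a matrix system V a = ℓ, where row i of V is v_i (expressed in the standard basis). Since V is invertible (lower-triangular with 1s on the diagonal, up to permutation), solve by back-substitution:
  V =
[[1, 0, 0],
 [1, 1, 1],
 [1, 1, 0]]
  V a = (1, 0, 0)
Solving gives a = (1, -1, 0).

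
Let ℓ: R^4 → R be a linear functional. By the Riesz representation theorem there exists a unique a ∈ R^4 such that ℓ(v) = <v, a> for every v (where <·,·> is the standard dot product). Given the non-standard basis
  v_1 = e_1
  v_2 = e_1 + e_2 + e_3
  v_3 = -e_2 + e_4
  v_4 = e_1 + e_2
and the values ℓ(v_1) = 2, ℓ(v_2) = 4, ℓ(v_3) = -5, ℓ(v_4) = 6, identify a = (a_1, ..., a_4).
a = (2, 4, -2, -1)

Write a = (a_1, ..., a_4) in the standard basis. For each basis vector v_i, ℓ(v_i) = <v_i, a> is a linear equation in the a_j's. Collect the n equations into a matrix system V a = ℓ, where row i of V is v_i (expressed in the standard basis). Since V is invertible (lower-triangular with 1s on the diagonal, up to permutation), solve by back-substitution:
  V =
[[1, 0, 0, 0],
 [1, 1, 1, 0],
 [0, -1, 0, 1],
 [1, 1, 0, 0]]
  V a = (2, 4, -5, 6)
Solving gives a = (2, 4, -2, -1).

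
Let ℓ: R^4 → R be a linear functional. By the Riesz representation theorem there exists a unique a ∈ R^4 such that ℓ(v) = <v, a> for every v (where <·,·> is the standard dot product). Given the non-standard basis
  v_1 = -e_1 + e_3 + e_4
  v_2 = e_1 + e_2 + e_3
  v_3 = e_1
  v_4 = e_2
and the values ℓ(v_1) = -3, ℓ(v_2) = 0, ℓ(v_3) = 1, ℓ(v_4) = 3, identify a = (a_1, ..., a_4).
a = (1, 3, -4, 2)

Write a = (a_1, ..., a_4) in the standard basis. For each basis vector v_i, ℓ(v_i) = <v_i, a> is a linear equation in the a_j's. Collect the n equations into a matrix system V a = ℓ, where row i of V is v_i (expressed in the standard basis). Since V is invertible (lower-triangular with 1s on the diagonal, up to permutation), solve by back-substitution:
  V =
[[-1, 0, 1, 1],
 [1, 1, 1, 0],
 [1, 0, 0, 0],
 [0, 1, 0, 0]]
  V a = (-3, 0, 1, 3)
Solving gives a = (1, 3, -4, 2).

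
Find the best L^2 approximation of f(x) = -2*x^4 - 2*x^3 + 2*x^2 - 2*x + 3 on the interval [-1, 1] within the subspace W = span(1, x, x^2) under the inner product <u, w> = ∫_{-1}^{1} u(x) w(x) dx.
g(x) = 2*x^2/7 - 16*x/5 + 111/35

The best approximation g ∈ W is the orthogonal projection of f onto W. Writing g = a_0 + a_1 x + a_2 x^2, the coefficients solve the normal equations G · a = b where
  G_{ij} = <φ_i, φ_j> and b_i = <f, φ_i>, with φ_0 = 1, φ_1 = x, φ_2 = x^2.
G =
  [2, 0, 2/3]
  [0, 2/3, 0]
  [2/3, 0, 2/5],
b = (98/15, -32/15, 78/35).
Solving gives a_0 = 111/35, a_1 = -16/5, a_2 = 2/7, so
  g(x) = 2*x^2/7 - 16*x/5 + 111/35.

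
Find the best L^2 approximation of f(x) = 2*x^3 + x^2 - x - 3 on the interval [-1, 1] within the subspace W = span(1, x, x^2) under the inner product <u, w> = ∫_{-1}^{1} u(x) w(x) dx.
g(x) = x^2 + x/5 - 3

The best approximation g ∈ W is the orthogonal projection of f onto W. Writing g = a_0 + a_1 x + a_2 x^2, the coefficients solve the normal equations G · a = b where
  G_{ij} = <φ_i, φ_j> and b_i = <f, φ_i>, with φ_0 = 1, φ_1 = x, φ_2 = x^2.
G =
  [2, 0, 2/3]
  [0, 2/3, 0]
  [2/3, 0, 2/5],
b = (-16/3, 2/15, -8/5).
Solving gives a_0 = -3, a_1 = 1/5, a_2 = 1, so
  g(x) = x^2 + x/5 - 3.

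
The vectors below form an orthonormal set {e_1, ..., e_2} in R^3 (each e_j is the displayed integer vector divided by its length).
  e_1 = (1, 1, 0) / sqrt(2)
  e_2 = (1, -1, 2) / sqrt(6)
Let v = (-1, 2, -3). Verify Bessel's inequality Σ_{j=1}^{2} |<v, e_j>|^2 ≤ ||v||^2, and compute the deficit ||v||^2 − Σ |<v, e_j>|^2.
Σ |<v, e_j>|^2 = 14; ||v||^2 = 14; deficit = 0

Write each e_j = u_j / sqrt(<u_j, u_j>) where u_j is the displayed integer vector. Then <v, e_j> = <v, u_j> / sqrt(<u_j, u_j>), so |<v, e_j>|^2 = <v, u_j>^2 / <u_j, u_j>.
Coefficients: <v, e_1> = 1/sqrt(2), <v, e_2> = -9/sqrt(6).
Square and sum: Σ |<v, e_j>|^2 = 14.
Compute ||v||^2 = v·v = 14.
Deficit = 14 − 14 = 0 ≥ 0, confirming Bessel's inequality. (The deficit equals ||v − Σ <v,e_j> e_j||^2, the squared distance from v to span{e_j}.)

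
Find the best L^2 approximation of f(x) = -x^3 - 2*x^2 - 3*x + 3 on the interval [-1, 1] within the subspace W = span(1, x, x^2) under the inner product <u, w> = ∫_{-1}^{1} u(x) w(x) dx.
g(x) = -2*x^2 - 18*x/5 + 3

The best approximation g ∈ W is the orthogonal projection of f onto W. Writing g = a_0 + a_1 x + a_2 x^2, the coefficients solve the normal equations G · a = b where
  G_{ij} = <φ_i, φ_j> and b_i = <f, φ_i>, with φ_0 = 1, φ_1 = x, φ_2 = x^2.
G =
  [2, 0, 2/3]
  [0, 2/3, 0]
  [2/3, 0, 2/5],
b = (14/3, -12/5, 6/5).
Solving gives a_0 = 3, a_1 = -18/5, a_2 = -2, so
  g(x) = -2*x^2 - 18*x/5 + 3.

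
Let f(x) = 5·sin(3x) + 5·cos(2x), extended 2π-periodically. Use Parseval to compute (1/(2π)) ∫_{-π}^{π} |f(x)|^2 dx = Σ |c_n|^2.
Σ |c_n|^2 = 25

Expand |f|^2 and use orthogonality of {sin(nx), cos(mx)} on [-π, π]:
  ∫_{-π}^{π} sin(nx)^2 dx = π, ∫ cos(mx)^2 dx = π, and cross terms integrate to 0.
So ∫_{-π}^{π} f(x)^2 dx = 5^2 · π + 5^2 · π = (25 + 25)π.
Divide by 2π: (25 + 25)/2 = 25.
By Parseval, this equals Σ |c_n|^2.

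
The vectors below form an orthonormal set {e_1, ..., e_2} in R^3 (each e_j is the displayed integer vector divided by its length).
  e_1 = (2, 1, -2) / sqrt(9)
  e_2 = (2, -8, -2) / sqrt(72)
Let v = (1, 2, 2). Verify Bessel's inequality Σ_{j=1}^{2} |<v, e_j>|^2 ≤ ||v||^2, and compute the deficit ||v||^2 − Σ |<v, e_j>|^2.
Σ |<v, e_j>|^2 = 9/2; ||v||^2 = 9; deficit = 9/2

Write each e_j = u_j / sqrt(<u_j, u_j>) where u_j is the displayed integer vector. Then <v, e_j> = <v, u_j> / sqrt(<u_j, u_j>), so |<v, e_j>|^2 = <v, u_j>^2 / <u_j, u_j>.
Coefficients: <v, e_1> = 0/sqrt(9), <v, e_2> = -18/sqrt(72).
Square and sum: Σ |<v, e_j>|^2 = 9/2.
Compute ||v||^2 = v·v = 9.
Deficit = 9 − 9/2 = 9/2 ≥ 0, confirming Bessel's inequality. (The deficit equals ||v − Σ <v,e_j> e_j||^2, the squared distance from v to span{e_j}.)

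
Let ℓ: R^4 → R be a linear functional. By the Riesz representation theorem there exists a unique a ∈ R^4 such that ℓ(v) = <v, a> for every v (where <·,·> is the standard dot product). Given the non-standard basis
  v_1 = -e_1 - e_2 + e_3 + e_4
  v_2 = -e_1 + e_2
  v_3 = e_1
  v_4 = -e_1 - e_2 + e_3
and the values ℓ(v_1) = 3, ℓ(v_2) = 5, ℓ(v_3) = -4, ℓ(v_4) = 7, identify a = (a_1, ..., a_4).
a = (-4, 1, 4, -4)

Write a = (a_1, ..., a_4) in the standard basis. For each basis vector v_i, ℓ(v_i) = <v_i, a> is a linear equation in the a_j's. Collect the n equations into a matrix system V a = ℓ, where row i of V is v_i (expressed in the standard basis). Since V is invertible (lower-triangular with 1s on the diagonal, up to permutation), solve by back-substitution:
  V =
[[-1, -1, 1, 1],
 [-1, 1, 0, 0],
 [1, 0, 0, 0],
 [-1, -1, 1, 0]]
  V a = (3, 5, -4, 7)
Solving gives a = (-4, 1, 4, -4).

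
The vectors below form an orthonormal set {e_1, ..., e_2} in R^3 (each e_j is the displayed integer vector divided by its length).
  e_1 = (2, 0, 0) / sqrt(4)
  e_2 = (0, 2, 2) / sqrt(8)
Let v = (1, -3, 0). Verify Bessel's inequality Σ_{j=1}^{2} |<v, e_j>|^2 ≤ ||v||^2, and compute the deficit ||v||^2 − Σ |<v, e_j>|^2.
Σ |<v, e_j>|^2 = 11/2; ||v||^2 = 10; deficit = 9/2

Write each e_j = u_j / sqrt(<u_j, u_j>) where u_j is the displayed integer vector. Then <v, e_j> = <v, u_j> / sqrt(<u_j, u_j>), so |<v, e_j>|^2 = <v, u_j>^2 / <u_j, u_j>.
Coefficients: <v, e_1> = 2/sqrt(4), <v, e_2> = -6/sqrt(8).
Square and sum: Σ |<v, e_j>|^2 = 11/2.
Compute ||v||^2 = v·v = 10.
Deficit = 10 − 11/2 = 9/2 ≥ 0, confirming Bessel's inequality. (The deficit equals ||v − Σ <v,e_j> e_j||^2, the squared distance from v to span{e_j}.)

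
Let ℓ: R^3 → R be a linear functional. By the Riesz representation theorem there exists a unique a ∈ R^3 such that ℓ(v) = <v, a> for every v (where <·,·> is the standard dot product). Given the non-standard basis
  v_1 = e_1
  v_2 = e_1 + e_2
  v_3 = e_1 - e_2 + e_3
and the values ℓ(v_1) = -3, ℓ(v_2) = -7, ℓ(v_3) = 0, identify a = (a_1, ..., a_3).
a = (-3, -4, -1)

Write a = (a_1, ..., a_3) in the standard basis. For each basis vector v_i, ℓ(v_i) = <v_i, a> is a linear equation in the a_j's. Collect the n equations into a matrix system V a = ℓ, where row i of V is v_i (expressed in the standard basis). Since V is invertible (lower-triangular with 1s on the diagonal, up to permutation), solve by back-substitution:
  V =
[[1, 0, 0],
 [1, 1, 0],
 [1, -1, 1]]
  V a = (-3, -7, 0)
Solving gives a = (-3, -4, -1).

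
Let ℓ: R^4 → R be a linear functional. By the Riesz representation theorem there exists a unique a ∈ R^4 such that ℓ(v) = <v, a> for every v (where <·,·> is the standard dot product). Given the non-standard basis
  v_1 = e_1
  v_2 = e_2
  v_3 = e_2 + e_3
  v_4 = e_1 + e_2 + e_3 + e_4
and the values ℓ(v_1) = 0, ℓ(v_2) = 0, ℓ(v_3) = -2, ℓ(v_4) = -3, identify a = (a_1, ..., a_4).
a = (0, 0, -2, -1)

Write a = (a_1, ..., a_4) in the standard basis. For each basis vector v_i, ℓ(v_i) = <v_i, a> is a linear equation in the a_j's. Collect the n equations into a matrix system V a = ℓ, where row i of V is v_i (expressed in the standard basis). Since V is invertible (lower-triangular with 1s on the diagonal, up to permutation), solve by back-substitution:
  V =
[[1, 0, 0, 0],
 [0, 1, 0, 0],
 [0, 1, 1, 0],
 [1, 1, 1, 1]]
  V a = (0, 0, -2, -3)
Solving gives a = (0, 0, -2, -1).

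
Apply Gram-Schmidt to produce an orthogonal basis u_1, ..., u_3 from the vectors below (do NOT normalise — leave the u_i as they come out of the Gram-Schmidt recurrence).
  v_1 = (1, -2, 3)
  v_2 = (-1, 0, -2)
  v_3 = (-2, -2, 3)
Orthogonal basis:
  u_1 = (1, -2, 3)
  u_2 = (-1/2, -1, -1/2)
  u_3 = (-16/7, 4/7, 8/7)

Apply the Gram-Schmidt recurrence
  u_1 = v_1
  u_i = v_i − Σ_{j<i} ((v_i · u_j) / (u_j · u_j)) · u_j.

Step by step this gives:
  u_1 = (1, -2, 3)
  u_2 = (-1/2, -1, -1/2)
  u_3 = (-16/7, 4/7, 8/7)

Orthogonality check:
  u_2 · u_1 = 0 (should be 0)
  u_3 · u_1 = 0 (should be 0)
  u_3 · u_2 = 0 (should be 0)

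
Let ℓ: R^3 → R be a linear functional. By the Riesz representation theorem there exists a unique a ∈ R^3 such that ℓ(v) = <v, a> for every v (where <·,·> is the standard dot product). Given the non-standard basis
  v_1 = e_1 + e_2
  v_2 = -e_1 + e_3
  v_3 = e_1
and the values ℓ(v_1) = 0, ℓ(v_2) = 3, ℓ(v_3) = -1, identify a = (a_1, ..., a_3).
a = (-1, 1, 2)

Write a = (a_1, ..., a_3) in the standard basis. For each basis vector v_i, ℓ(v_i) = <v_i, a> is a linear equation in the a_j's. Collect the n equations into a matrix system V a = ℓ, where row i of V is v_i (expressed in the standard basis). Since V is invertible (lower-triangular with 1s on the diagonal, up to permutation), solve by back-substitution:
  V =
[[1, 1, 0],
 [-1, 0, 1],
 [1, 0, 0]]
  V a = (0, 3, -1)
Solving gives a = (-1, 1, 2).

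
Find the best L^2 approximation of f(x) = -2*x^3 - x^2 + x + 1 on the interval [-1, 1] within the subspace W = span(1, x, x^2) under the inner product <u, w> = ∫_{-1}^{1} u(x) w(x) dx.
g(x) = -x^2 - x/5 + 1

The best approximation g ∈ W is the orthogonal projection of f onto W. Writing g = a_0 + a_1 x + a_2 x^2, the coefficients solve the normal equations G · a = b where
  G_{ij} = <φ_i, φ_j> and b_i = <f, φ_i>, with φ_0 = 1, φ_1 = x, φ_2 = x^2.
G =
  [2, 0, 2/3]
  [0, 2/3, 0]
  [2/3, 0, 2/5],
b = (4/3, -2/15, 4/15).
Solving gives a_0 = 1, a_1 = -1/5, a_2 = -1, so
  g(x) = -x^2 - x/5 + 1.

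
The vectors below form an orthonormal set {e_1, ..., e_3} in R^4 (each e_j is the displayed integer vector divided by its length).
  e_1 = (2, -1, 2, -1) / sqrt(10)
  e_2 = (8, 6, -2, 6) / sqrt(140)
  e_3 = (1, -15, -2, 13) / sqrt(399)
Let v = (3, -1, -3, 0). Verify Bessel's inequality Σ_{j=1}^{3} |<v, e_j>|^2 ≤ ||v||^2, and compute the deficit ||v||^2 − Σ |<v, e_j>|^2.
Σ |<v, e_j>|^2 = 215/38; ||v||^2 = 19; deficit = 507/38

Write each e_j = u_j / sqrt(<u_j, u_j>) where u_j is the displayed integer vector. Then <v, e_j> = <v, u_j> / sqrt(<u_j, u_j>), so |<v, e_j>|^2 = <v, u_j>^2 / <u_j, u_j>.
Coefficients: <v, e_1> = 1/sqrt(10), <v, e_2> = 24/sqrt(140), <v, e_3> = 24/sqrt(399).
Square and sum: Σ |<v, e_j>|^2 = 215/38.
Compute ||v||^2 = v·v = 19.
Deficit = 19 − 215/38 = 507/38 ≥ 0, confirming Bessel's inequality. (The deficit equals ||v − Σ <v,e_j> e_j||^2, the squared distance from v to span{e_j}.)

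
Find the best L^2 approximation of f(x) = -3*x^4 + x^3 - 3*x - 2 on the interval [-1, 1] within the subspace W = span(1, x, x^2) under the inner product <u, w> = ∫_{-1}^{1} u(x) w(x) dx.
g(x) = -18*x^2/7 - 12*x/5 - 61/35

The best approximation g ∈ W is the orthogonal projection of f onto W. Writing g = a_0 + a_1 x + a_2 x^2, the coefficients solve the normal equations G · a = b where
  G_{ij} = <φ_i, φ_j> and b_i = <f, φ_i>, with φ_0 = 1, φ_1 = x, φ_2 = x^2.
G =
  [2, 0, 2/3]
  [0, 2/3, 0]
  [2/3, 0, 2/5],
b = (-26/5, -8/5, -46/21).
Solving gives a_0 = -61/35, a_1 = -12/5, a_2 = -18/7, so
  g(x) = -18*x^2/7 - 12*x/5 - 61/35.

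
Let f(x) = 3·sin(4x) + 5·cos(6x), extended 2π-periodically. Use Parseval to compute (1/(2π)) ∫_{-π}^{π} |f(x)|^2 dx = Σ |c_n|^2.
Σ |c_n|^2 = 17

Expand |f|^2 and use orthogonality of {sin(nx), cos(mx)} on [-π, π]:
  ∫_{-π}^{π} sin(nx)^2 dx = π, ∫ cos(mx)^2 dx = π, and cross terms integrate to 0.
So ∫_{-π}^{π} f(x)^2 dx = 3^2 · π + 5^2 · π = (9 + 25)π.
Divide by 2π: (9 + 25)/2 = 17.
By Parseval, this equals Σ |c_n|^2.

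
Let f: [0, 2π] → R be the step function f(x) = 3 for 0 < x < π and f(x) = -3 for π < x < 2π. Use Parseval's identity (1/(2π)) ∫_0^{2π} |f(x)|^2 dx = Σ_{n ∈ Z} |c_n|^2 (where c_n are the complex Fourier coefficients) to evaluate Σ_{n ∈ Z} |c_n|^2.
Σ |c_n|^2 = 9

Parseval equates the L^2 energy of f (normalised by 1/(2π)) with the ℓ^2 sum of its Fourier coefficients: (1/(2π)) ∫_0^{2π} |f|^2 = Σ |c_n|^2.
Compute the left side: (1/(2π)) [∫_0^π 3^2 dx + ∫_π^{2π} (-3)^2 dx] = (1/(2π)) · (9π + 9π) = (9 + 9)/2 = 9.
So Σ_{n ∈ Z} |c_n|^2 = 9.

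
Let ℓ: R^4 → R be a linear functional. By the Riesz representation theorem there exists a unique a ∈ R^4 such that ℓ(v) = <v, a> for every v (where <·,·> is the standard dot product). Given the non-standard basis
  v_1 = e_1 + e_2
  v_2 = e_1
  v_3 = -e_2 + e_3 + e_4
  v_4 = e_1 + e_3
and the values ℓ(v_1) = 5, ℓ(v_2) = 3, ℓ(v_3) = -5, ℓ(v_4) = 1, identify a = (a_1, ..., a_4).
a = (3, 2, -2, -1)

Write a = (a_1, ..., a_4) in the standard basis. For each basis vector v_i, ℓ(v_i) = <v_i, a> is a linear equation in the a_j's. Collect the n equations into a matrix system V a = ℓ, where row i of V is v_i (expressed in the standard basis). Since V is invertible (lower-triangular with 1s on the diagonal, up to permutation), solve by back-substitution:
  V =
[[1, 1, 0, 0],
 [1, 0, 0, 0],
 [0, -1, 1, 1],
 [1, 0, 1, 0]]
  V a = (5, 3, -5, 1)
Solving gives a = (3, 2, -2, -1).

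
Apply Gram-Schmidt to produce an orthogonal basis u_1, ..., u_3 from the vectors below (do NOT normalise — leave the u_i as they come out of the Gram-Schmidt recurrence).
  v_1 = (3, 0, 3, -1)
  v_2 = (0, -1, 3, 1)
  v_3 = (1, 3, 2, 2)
Orthogonal basis:
  u_1 = (3, 0, 3, -1)
  u_2 = (-24/19, -1, 33/19, 27/19)
  u_3 = (34/145, 474/145, 62/145, 288/145)

Apply the Gram-Schmidt recurrence
  u_1 = v_1
  u_i = v_i − Σ_{j<i} ((v_i · u_j) / (u_j · u_j)) · u_j.

Step by step this gives:
  u_1 = (3, 0, 3, -1)
  u_2 = (-24/19, -1, 33/19, 27/19)
  u_3 = (34/145, 474/145, 62/145, 288/145)

Orthogonality check:
  u_2 · u_1 = 0 (should be 0)
  u_3 · u_1 = 0 (should be 0)
  u_3 · u_2 = 0 (should be 0)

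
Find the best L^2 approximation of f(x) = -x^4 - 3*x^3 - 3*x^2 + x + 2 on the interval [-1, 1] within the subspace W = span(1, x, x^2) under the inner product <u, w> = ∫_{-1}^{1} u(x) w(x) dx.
g(x) = -27*x^2/7 - 4*x/5 + 73/35

The best approximation g ∈ W is the orthogonal projection of f onto W. Writing g = a_0 + a_1 x + a_2 x^2, the coefficients solve the normal equations G · a = b where
  G_{ij} = <φ_i, φ_j> and b_i = <f, φ_i>, with φ_0 = 1, φ_1 = x, φ_2 = x^2.
G =
  [2, 0, 2/3]
  [0, 2/3, 0]
  [2/3, 0, 2/5],
b = (8/5, -8/15, -16/105).
Solving gives a_0 = 73/35, a_1 = -4/5, a_2 = -27/7, so
  g(x) = -27*x^2/7 - 4*x/5 + 73/35.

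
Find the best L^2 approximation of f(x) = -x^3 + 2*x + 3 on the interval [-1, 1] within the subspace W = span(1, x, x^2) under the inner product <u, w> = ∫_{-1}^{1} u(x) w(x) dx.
g(x) = 7*x/5 + 3

The best approximation g ∈ W is the orthogonal projection of f onto W. Writing g = a_0 + a_1 x + a_2 x^2, the coefficients solve the normal equations G · a = b where
  G_{ij} = <φ_i, φ_j> and b_i = <f, φ_i>, with φ_0 = 1, φ_1 = x, φ_2 = x^2.
G =
  [2, 0, 2/3]
  [0, 2/3, 0]
  [2/3, 0, 2/5],
b = (6, 14/15, 2).
Solving gives a_0 = 3, a_1 = 7/5, a_2 = 0, so
  g(x) = 7*x/5 + 3.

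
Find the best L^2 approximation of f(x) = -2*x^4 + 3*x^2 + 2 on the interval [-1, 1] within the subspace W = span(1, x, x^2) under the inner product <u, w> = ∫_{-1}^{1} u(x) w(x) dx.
g(x) = 9*x^2/7 + 76/35

The best approximation g ∈ W is the orthogonal projection of f onto W. Writing g = a_0 + a_1 x + a_2 x^2, the coefficients solve the normal equations G · a = b where
  G_{ij} = <φ_i, φ_j> and b_i = <f, φ_i>, with φ_0 = 1, φ_1 = x, φ_2 = x^2.
G =
  [2, 0, 2/3]
  [0, 2/3, 0]
  [2/3, 0, 2/5],
b = (26/5, 0, 206/105).
Solving gives a_0 = 76/35, a_1 = 0, a_2 = 9/7, so
  g(x) = 9*x^2/7 + 76/35.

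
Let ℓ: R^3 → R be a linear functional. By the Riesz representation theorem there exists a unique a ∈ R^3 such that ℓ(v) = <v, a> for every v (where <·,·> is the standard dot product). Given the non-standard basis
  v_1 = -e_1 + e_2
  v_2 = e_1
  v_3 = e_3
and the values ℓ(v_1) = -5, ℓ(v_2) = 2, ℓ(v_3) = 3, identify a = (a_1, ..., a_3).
a = (2, -3, 3)

Write a = (a_1, ..., a_3) in the standard basis. For each basis vector v_i, ℓ(v_i) = <v_i, a> is a linear equation in the a_j's. Collect the n equations into a matrix system V a = ℓ, where row i of V is v_i (expressed in the standard basis). Since V is invertible (lower-triangular with 1s on the diagonal, up to permutation), solve by back-substitution:
  V =
[[-1, 1, 0],
 [1, 0, 0],
 [0, 0, 1]]
  V a = (-5, 2, 3)
Solving gives a = (2, -3, 3).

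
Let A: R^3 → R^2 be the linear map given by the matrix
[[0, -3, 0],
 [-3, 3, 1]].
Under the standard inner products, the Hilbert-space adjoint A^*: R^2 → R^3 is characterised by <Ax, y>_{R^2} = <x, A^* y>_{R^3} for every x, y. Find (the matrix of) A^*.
A^* = A^T =
[[0, -3],
 [-3, 3],
 [0, 1]]

For real matrices with standard dot products, the defining identity <Ax, y> = <x, A^* y> gives (Ax)^T y = x^T (A^*) y, i.e. x^T A^T y = x^T (A^*) y. Since this holds for all x, y, we must have A^* = A^T. Therefore
A^* =
[[0, -3],
 [-3, 3],
 [0, 1]].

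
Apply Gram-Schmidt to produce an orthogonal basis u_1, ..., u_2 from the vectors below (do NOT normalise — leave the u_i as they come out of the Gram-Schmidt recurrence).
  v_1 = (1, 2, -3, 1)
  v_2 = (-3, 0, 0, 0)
Orthogonal basis:
  u_1 = (1, 2, -3, 1)
  u_2 = (-14/5, 2/5, -3/5, 1/5)

Apply the Gram-Schmidt recurrence
  u_1 = v_1
  u_i = v_i − Σ_{j<i} ((v_i · u_j) / (u_j · u_j)) · u_j.

Step by step this gives:
  u_1 = (1, 2, -3, 1)
  u_2 = (-14/5, 2/5, -3/5, 1/5)

Orthogonality check:
  u_2 · u_1 = 0 (should be 0)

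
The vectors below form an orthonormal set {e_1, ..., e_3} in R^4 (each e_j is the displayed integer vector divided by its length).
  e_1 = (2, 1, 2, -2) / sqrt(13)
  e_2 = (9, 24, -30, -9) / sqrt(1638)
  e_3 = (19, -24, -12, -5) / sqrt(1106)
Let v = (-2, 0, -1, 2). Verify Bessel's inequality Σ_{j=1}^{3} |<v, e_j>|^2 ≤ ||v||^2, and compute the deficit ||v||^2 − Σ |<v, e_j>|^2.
Σ |<v, e_j>|^2 = 702/79; ||v||^2 = 9; deficit = 9/79

Write each e_j = u_j / sqrt(<u_j, u_j>) where u_j is the displayed integer vector. Then <v, e_j> = <v, u_j> / sqrt(<u_j, u_j>), so |<v, e_j>|^2 = <v, u_j>^2 / <u_j, u_j>.
Coefficients: <v, e_1> = -10/sqrt(13), <v, e_2> = -6/sqrt(1638), <v, e_3> = -36/sqrt(1106).
Square and sum: Σ |<v, e_j>|^2 = 702/79.
Compute ||v||^2 = v·v = 9.
Deficit = 9 − 702/79 = 9/79 ≥ 0, confirming Bessel's inequality. (The deficit equals ||v − Σ <v,e_j> e_j||^2, the squared distance from v to span{e_j}.)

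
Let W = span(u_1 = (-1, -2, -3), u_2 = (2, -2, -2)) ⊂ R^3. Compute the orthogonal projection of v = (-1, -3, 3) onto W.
proj_W(v) = (-2/13, 5/13, 6/13)

Set up U = [u_1 | ... | u_2] ∈ R^(3×2). The projector onto W = col(U) is P = U (U^T U)^(-1) U^T.
Compute U^T U =
  [14, 8]
  [8, 12],
and U^T v = (-2, -2).
Solve U^T U · c = U^T v for the coefficients: c = (-1/13, -3/26). The projection is proj_W(v) = U c.
Check: (v - proj_W(v)) · u_1 = 0  (should be 0).
Check: (v - proj_W(v)) · u_2 = 0  (should be 0).
Result: proj_W(v) = (-2/13, 5/13, 6/13).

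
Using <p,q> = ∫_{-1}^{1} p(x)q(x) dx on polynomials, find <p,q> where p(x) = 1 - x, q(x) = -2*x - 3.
<p,q> = -14/3

Expand the product: p(x)·q(x) = 2*x^2 + x - 3.
∫_{-1}^{1} of each monomial x^k gives [2/(k+1) if k even, 0 if k odd]. Integrating term-by-term (or equivalently evaluating the antiderivative F(x) = 2*x^3/3 + x^2/2 - 3*x at the endpoints):
  F(1) − F(−1) = -11/6 − (17/6) = -14/3.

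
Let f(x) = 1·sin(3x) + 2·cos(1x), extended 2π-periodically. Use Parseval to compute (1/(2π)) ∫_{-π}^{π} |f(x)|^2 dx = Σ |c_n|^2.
Σ |c_n|^2 = 5/2

Expand |f|^2 and use orthogonality of {sin(nx), cos(mx)} on [-π, π]:
  ∫_{-π}^{π} sin(nx)^2 dx = π, ∫ cos(mx)^2 dx = π, and cross terms integrate to 0.
So ∫_{-π}^{π} f(x)^2 dx = 1^2 · π + 2^2 · π = (1 + 4)π.
Divide by 2π: (1 + 4)/2 = 5/2.
By Parseval, this equals Σ |c_n|^2.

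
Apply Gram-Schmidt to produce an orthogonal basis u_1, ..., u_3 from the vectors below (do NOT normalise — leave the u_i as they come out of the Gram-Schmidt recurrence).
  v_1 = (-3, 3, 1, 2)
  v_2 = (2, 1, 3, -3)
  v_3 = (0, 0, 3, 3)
Orthogonal basis:
  u_1 = (-3, 3, 1, 2)
  u_2 = (28/23, 41/23, 75/23, -57/23)
  u_3 = (513/493, -675/493, 1110/493, 1227/493)

Apply the Gram-Schmidt recurrence
  u_1 = v_1
  u_i = v_i − Σ_{j<i} ((v_i · u_j) / (u_j · u_j)) · u_j.

Step by step this gives:
  u_1 = (-3, 3, 1, 2)
  u_2 = (28/23, 41/23, 75/23, -57/23)
  u_3 = (513/493, -675/493, 1110/493, 1227/493)

Orthogonality check:
  u_2 · u_1 = 0 (should be 0)
  u_3 · u_1 = 0 (should be 0)
  u_3 · u_2 = 0 (should be 0)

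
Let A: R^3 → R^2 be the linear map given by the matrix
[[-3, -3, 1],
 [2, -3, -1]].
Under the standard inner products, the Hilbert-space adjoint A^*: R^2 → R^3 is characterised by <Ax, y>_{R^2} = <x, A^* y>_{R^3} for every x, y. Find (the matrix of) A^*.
A^* = A^T =
[[-3, 2],
 [-3, -3],
 [1, -1]]

For real matrices with standard dot products, the defining identity <Ax, y> = <x, A^* y> gives (Ax)^T y = x^T (A^*) y, i.e. x^T A^T y = x^T (A^*) y. Since this holds for all x, y, we must have A^* = A^T. Therefore
A^* =
[[-3, 2],
 [-3, -3],
 [1, -1]].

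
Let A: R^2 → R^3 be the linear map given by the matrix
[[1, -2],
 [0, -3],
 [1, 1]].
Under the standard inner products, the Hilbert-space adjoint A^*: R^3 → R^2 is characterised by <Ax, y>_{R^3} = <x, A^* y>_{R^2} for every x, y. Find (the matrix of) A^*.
A^* = A^T =
[[1, 0, 1],
 [-2, -3, 1]]

For real matrices with standard dot products, the defining identity <Ax, y> = <x, A^* y> gives (Ax)^T y = x^T (A^*) y, i.e. x^T A^T y = x^T (A^*) y. Since this holds for all x, y, we must have A^* = A^T. Therefore
A^* =
[[1, 0, 1],
 [-2, -3, 1]].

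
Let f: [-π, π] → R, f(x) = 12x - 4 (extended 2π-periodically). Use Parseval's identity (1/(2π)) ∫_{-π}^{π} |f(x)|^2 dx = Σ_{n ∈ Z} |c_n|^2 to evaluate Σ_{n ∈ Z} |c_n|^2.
Σ |c_n|^2 = 48π^2 + 16

Expand and integrate term by term over [-π, π]:
  ∫ (12x)^2 dx = 144·(2π^3/3); ∫ 2·12·(-4)·x dx = 0 (odd integrand); ∫ (-4)^2 dx = 16·2π.
So (1/(2π)) ∫_{-π}^{π} (12x - 4)^2 dx = 144π^2/3 + 16 = 48π^2 + 16.
Parseval ⇒ Σ |c_n|^2 = 48π^2 + 16.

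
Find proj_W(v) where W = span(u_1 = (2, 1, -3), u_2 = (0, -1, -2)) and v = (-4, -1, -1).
proj_W(v) = (-2, -13/5, -1/5)

Set up U = [u_1 | ... | u_2] ∈ R^(3×2). The projector onto W = col(U) is P = U (U^T U)^(-1) U^T.
Compute U^T U =
  [14, 5]
  [5, 5],
and U^T v = (-6, 3).
Solve U^T U · c = U^T v for the coefficients: c = (-1, 8/5). The projection is proj_W(v) = U c.
Check: (v - proj_W(v)) · u_1 = 0  (should be 0).
Check: (v - proj_W(v)) · u_2 = 0  (should be 0).
Result: proj_W(v) = (-2, -13/5, -1/5).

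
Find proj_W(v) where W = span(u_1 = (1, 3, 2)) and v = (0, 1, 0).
proj_W(v) = (3/14, 9/14, 3/7)

Set up U = [u_1 | ... | u_1] ∈ R^(3×1). The projector onto W = col(U) is P = U (U^T U)^(-1) U^T.
Compute U^T U =
  [14],
and U^T v = (3).
Solve U^T U · c = U^T v for the coefficients: c = (3/14). The projection is proj_W(v) = U c.
Check: (v - proj_W(v)) · u_1 = 0  (should be 0).
Result: proj_W(v) = (3/14, 9/14, 3/7).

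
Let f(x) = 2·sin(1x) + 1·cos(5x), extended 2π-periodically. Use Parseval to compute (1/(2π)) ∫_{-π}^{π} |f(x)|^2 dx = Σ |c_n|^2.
Σ |c_n|^2 = 5/2

Expand |f|^2 and use orthogonality of {sin(nx), cos(mx)} on [-π, π]:
  ∫_{-π}^{π} sin(nx)^2 dx = π, ∫ cos(mx)^2 dx = π, and cross terms integrate to 0.
So ∫_{-π}^{π} f(x)^2 dx = 2^2 · π + 1^2 · π = (4 + 1)π.
Divide by 2π: (4 + 1)/2 = 5/2.
By Parseval, this equals Σ |c_n|^2.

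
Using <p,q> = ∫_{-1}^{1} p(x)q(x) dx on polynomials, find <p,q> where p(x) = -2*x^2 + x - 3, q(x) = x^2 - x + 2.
<p,q> = -272/15

Expand the product: p(x)·q(x) = -2*x^4 + 3*x^3 - 8*x^2 + 5*x - 6.
∫_{-1}^{1} of each monomial x^k gives [2/(k+1) if k even, 0 if k odd]. Integrating term-by-term (or equivalently evaluating the antiderivative F(x) = -2*x^5/5 + 3*x^4/4 - 8*x^3/3 + 5*x^2/2 - 6*x at the endpoints):
  F(1) − F(−1) = -349/60 − (739/60) = -272/15.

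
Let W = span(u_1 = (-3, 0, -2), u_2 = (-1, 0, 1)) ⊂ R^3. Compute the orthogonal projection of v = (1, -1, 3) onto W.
proj_W(v) = (1, 0, 3)

Set up U = [u_1 | ... | u_2] ∈ R^(3×2). The projector onto W = col(U) is P = U (U^T U)^(-1) U^T.
Compute U^T U =
  [13, 1]
  [1, 2],
and U^T v = (-9, 2).
Solve U^T U · c = U^T v for the coefficients: c = (-4/5, 7/5). The projection is proj_W(v) = U c.
Check: (v - proj_W(v)) · u_1 = 0  (should be 0).
Check: (v - proj_W(v)) · u_2 = 0  (should be 0).
Result: proj_W(v) = (1, 0, 3).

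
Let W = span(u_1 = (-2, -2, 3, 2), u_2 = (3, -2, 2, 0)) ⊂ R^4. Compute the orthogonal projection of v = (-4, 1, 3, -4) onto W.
proj_W(v) = (-890/341, 90/341, 61/341, 302/341)

Set up U = [u_1 | ... | u_2] ∈ R^(4×2). The projector onto W = col(U) is P = U (U^T U)^(-1) U^T.
Compute U^T U =
  [21, 4]
  [4, 17],
and U^T v = (7, -8).
Solve U^T U · c = U^T v for the coefficients: c = (151/341, -196/341). The projection is proj_W(v) = U c.
Check: (v - proj_W(v)) · u_1 = 0  (should be 0).
Check: (v - proj_W(v)) · u_2 = 0  (should be 0).
Result: proj_W(v) = (-890/341, 90/341, 61/341, 302/341).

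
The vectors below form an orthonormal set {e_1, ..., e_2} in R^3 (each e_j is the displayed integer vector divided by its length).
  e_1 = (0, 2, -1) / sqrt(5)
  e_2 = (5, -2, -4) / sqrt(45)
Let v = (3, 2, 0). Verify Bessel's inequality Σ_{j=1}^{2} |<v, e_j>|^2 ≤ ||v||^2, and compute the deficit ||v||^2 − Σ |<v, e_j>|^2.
Σ |<v, e_j>|^2 = 53/9; ||v||^2 = 13; deficit = 64/9

Write each e_j = u_j / sqrt(<u_j, u_j>) where u_j is the displayed integer vector. Then <v, e_j> = <v, u_j> / sqrt(<u_j, u_j>), so |<v, e_j>|^2 = <v, u_j>^2 / <u_j, u_j>.
Coefficients: <v, e_1> = 4/sqrt(5), <v, e_2> = 11/sqrt(45).
Square and sum: Σ |<v, e_j>|^2 = 53/9.
Compute ||v||^2 = v·v = 13.
Deficit = 13 − 53/9 = 64/9 ≥ 0, confirming Bessel's inequality. (The deficit equals ||v − Σ <v,e_j> e_j||^2, the squared distance from v to span{e_j}.)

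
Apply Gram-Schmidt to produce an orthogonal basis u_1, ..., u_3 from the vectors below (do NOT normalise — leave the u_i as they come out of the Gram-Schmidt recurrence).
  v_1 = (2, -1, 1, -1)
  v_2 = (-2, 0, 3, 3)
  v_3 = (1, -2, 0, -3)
Orthogonal basis:
  u_1 = (2, -1, 1, -1)
  u_2 = (-6/7, -4/7, 25/7, 17/7)
  u_3 = (-30/23, -83/69, 37/138, -157/138)

Apply the Gram-Schmidt recurrence
  u_1 = v_1
  u_i = v_i − Σ_{j<i} ((v_i · u_j) / (u_j · u_j)) · u_j.

Step by step this gives:
  u_1 = (2, -1, 1, -1)
  u_2 = (-6/7, -4/7, 25/7, 17/7)
  u_3 = (-30/23, -83/69, 37/138, -157/138)

Orthogonality check:
  u_2 · u_1 = 0 (should be 0)
  u_3 · u_1 = 0 (should be 0)
  u_3 · u_2 = 0 (should be 0)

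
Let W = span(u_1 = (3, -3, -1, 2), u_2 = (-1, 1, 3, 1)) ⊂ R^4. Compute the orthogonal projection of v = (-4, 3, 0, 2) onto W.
proj_W(v) = (-511/227, 511/227, 405/227, -194/227)

Set up U = [u_1 | ... | u_2] ∈ R^(4×2). The projector onto W = col(U) is P = U (U^T U)^(-1) U^T.
Compute U^T U =
  [23, -7]
  [-7, 12],
and U^T v = (-17, 9).
Solve U^T U · c = U^T v for the coefficients: c = (-141/227, 88/227). The projection is proj_W(v) = U c.
Check: (v - proj_W(v)) · u_1 = 0  (should be 0).
Check: (v - proj_W(v)) · u_2 = 0  (should be 0).
Result: proj_W(v) = (-511/227, 511/227, 405/227, -194/227).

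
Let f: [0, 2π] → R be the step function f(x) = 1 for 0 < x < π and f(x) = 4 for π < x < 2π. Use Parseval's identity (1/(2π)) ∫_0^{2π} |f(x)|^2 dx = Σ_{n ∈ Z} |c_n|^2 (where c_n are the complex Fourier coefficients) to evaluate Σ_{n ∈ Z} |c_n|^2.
Σ |c_n|^2 = 17/2

Parseval equates the L^2 energy of f (normalised by 1/(2π)) with the ℓ^2 sum of its Fourier coefficients: (1/(2π)) ∫_0^{2π} |f|^2 = Σ |c_n|^2.
Compute the left side: (1/(2π)) [∫_0^π 1^2 dx + ∫_π^{2π} 4^2 dx] = (1/(2π)) · (1π + 16π) = (1 + 16)/2 = 17/2.
So Σ_{n ∈ Z} |c_n|^2 = 17/2.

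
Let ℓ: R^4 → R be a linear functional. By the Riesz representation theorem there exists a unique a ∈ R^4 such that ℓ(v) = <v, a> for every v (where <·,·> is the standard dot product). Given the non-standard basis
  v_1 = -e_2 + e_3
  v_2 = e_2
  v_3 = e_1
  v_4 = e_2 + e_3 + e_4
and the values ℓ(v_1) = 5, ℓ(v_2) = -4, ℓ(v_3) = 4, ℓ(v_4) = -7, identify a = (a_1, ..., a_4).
a = (4, -4, 1, -4)

Write a = (a_1, ..., a_4) in the standard basis. For each basis vector v_i, ℓ(v_i) = <v_i, a> is a linear equation in the a_j's. Collect the n equations into a matrix system V a = ℓ, where row i of V is v_i (expressed in the standard basis). Since V is invertible (lower-triangular with 1s on the diagonal, up to permutation), solve by back-substitution:
  V =
[[0, -1, 1, 0],
 [0, 1, 0, 0],
 [1, 0, 0, 0],
 [0, 1, 1, 1]]
  V a = (5, -4, 4, -7)
Solving gives a = (4, -4, 1, -4).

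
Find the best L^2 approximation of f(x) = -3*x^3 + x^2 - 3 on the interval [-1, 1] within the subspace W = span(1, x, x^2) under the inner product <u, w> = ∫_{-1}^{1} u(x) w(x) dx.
g(x) = x^2 - 9*x/5 - 3

The best approximation g ∈ W is the orthogonal projection of f onto W. Writing g = a_0 + a_1 x + a_2 x^2, the coefficients solve the normal equations G · a = b where
  G_{ij} = <φ_i, φ_j> and b_i = <f, φ_i>, with φ_0 = 1, φ_1 = x, φ_2 = x^2.
G =
  [2, 0, 2/3]
  [0, 2/3, 0]
  [2/3, 0, 2/5],
b = (-16/3, -6/5, -8/5).
Solving gives a_0 = -3, a_1 = -9/5, a_2 = 1, so
  g(x) = x^2 - 9*x/5 - 3.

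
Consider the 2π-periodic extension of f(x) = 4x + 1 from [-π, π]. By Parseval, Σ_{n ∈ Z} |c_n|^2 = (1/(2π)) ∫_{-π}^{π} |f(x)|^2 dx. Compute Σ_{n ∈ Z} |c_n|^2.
Σ |c_n|^2 = 16π^2/3 + 1

Expand and integrate term by term over [-π, π]:
  ∫ (4x)^2 dx = 16·(2π^3/3); ∫ 2·4·(1)·x dx = 0 (odd integrand); ∫ 1^2 dx = 1·2π.
So (1/(2π)) ∫_{-π}^{π} (4x + 1)^2 dx = 16π^2/3 + 1 = 16π^2/3 + 1.
Parseval ⇒ Σ |c_n|^2 = 16π^2/3 + 1.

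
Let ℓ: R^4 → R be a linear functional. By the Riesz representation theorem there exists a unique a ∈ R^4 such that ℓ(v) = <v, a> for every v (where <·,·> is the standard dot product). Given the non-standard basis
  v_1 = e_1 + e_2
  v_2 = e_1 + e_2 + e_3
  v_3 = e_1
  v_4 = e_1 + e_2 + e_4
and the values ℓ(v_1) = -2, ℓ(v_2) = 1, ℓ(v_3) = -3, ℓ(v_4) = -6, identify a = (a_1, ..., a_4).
a = (-3, 1, 3, -4)

Write a = (a_1, ..., a_4) in the standard basis. For each basis vector v_i, ℓ(v_i) = <v_i, a> is a linear equation in the a_j's. Collect the n equations into a matrix system V a = ℓ, where row i of V is v_i (expressed in the standard basis). Since V is invertible (lower-triangular with 1s on the diagonal, up to permutation), solve by back-substitution:
  V =
[[1, 1, 0, 0],
 [1, 1, 1, 0],
 [1, 0, 0, 0],
 [1, 1, 0, 1]]
  V a = (-2, 1, -3, -6)
Solving gives a = (-3, 1, 3, -4).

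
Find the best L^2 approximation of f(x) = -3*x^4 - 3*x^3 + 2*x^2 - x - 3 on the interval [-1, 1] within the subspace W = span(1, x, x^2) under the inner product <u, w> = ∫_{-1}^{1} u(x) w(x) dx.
g(x) = -4*x^2/7 - 14*x/5 - 96/35

The best approximation g ∈ W is the orthogonal projection of f onto W. Writing g = a_0 + a_1 x + a_2 x^2, the coefficients solve the normal equations G · a = b where
  G_{ij} = <φ_i, φ_j> and b_i = <f, φ_i>, with φ_0 = 1, φ_1 = x, φ_2 = x^2.
G =
  [2, 0, 2/3]
  [0, 2/3, 0]
  [2/3, 0, 2/5],
b = (-88/15, -28/15, -72/35).
Solving gives a_0 = -96/35, a_1 = -14/5, a_2 = -4/7, so
  g(x) = -4*x^2/7 - 14*x/5 - 96/35.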